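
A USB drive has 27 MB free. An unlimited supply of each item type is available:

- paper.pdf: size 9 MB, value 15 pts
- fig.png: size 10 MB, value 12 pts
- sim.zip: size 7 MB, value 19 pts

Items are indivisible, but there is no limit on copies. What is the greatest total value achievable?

57 pts

Best value-per-unit is sim.zip at 19/7, and filling with it alone uses size 3×7=21. No mix of the others beats 3×19 = 57.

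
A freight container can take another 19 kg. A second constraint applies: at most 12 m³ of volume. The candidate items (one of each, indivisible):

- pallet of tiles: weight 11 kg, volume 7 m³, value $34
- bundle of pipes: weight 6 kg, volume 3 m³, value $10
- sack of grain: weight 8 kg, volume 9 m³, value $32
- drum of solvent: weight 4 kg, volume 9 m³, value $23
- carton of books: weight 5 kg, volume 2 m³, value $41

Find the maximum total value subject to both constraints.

$75

Feasible sets respecting both limits:
- pallet of tiles+carton of books: weight 16, volume 9, value 75
- sack of grain+carton of books: weight 13, volume 11, value 73
- drum of solvent+carton of books: weight 9, volume 11, value 64
Best: $75.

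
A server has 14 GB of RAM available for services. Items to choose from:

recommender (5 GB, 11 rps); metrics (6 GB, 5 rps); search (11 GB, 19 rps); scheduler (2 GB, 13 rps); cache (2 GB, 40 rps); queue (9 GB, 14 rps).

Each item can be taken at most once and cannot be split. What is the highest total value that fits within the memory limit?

67 rps

Check high-value combinations within 14 GB:
- scheduler+cache+queue: memory 2+2+9=13, value 13+40+14=67
- recommender+scheduler+cache: memory 5+2+2=9, value 11+13+40=64
- search+cache: memory 11+2=13, value 19+40=59
- metrics+scheduler+cache: memory 6+2+2=10, value 5+13+40=58
- recommender+metrics+cache: memory 5+6+2=13, value 11+5+40=56
Best: 67 rps.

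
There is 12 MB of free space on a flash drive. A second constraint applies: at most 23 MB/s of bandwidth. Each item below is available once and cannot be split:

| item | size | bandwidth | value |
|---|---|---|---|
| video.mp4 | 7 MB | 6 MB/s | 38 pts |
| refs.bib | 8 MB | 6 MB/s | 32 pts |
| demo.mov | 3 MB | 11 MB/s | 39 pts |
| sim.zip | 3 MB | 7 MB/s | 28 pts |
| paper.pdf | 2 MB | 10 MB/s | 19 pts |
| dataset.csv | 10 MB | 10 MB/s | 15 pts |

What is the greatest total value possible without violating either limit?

85 pts

Feasible sets respecting both limits:
- video.mp4+sim.zip+paper.pdf: size 12, bandwidth 23, value 85
- video.mp4+demo.mov: size 10, bandwidth 17, value 77
- refs.bib+demo.mov: size 11, bandwidth 17, value 71
Best: 85 pts.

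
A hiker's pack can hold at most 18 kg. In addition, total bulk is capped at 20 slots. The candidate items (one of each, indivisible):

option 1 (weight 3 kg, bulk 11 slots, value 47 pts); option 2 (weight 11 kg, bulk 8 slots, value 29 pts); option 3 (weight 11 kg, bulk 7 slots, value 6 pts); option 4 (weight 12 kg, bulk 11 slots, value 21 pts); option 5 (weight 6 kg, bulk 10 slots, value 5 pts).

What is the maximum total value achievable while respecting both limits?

Feasible sets respecting both limits:
- option 1+option 2: weight 14, bulk 19, value 76
- option 1+option 3: weight 14, bulk 18, value 53
- option 1: weight 3, bulk 11, value 47
Best: 76 pts.

76 pts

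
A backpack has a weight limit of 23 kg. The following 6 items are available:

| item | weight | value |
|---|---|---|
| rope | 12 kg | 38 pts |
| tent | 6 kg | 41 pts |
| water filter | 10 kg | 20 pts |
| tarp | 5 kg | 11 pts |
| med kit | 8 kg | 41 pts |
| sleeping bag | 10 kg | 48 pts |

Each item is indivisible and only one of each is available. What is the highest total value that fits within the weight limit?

Check high-value combinations within 23 kg:
- tent+tarp+sleeping bag: weight 6+5+10=21, value 41+11+48=100
- tarp+med kit+sleeping bag: weight 5+8+10=23, value 11+41+48=100
- tent+tarp+med kit: weight 6+5+8=19, value 41+11+41=93
- rope+tent+tarp: weight 12+6+5=23, value 38+41+11=90
- tent+sleeping bag: weight 6+10=16, value 41+48=89
Best: 100 pts.

100 pts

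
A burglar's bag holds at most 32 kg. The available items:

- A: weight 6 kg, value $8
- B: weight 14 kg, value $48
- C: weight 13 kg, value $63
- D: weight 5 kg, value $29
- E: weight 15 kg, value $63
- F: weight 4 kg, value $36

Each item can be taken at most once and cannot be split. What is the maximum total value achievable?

$162

Check high-value combinations within 32 kg:
- C+E+F: weight 13+15+4=32, value 63+63+36=162
- B+C+F: weight 14+13+4=31, value 48+63+36=147
- B+C+D: weight 14+13+5=32, value 48+63+29=140
- A+C+D+F: weight 6+13+5+4=28, value 8+63+29+36=136
- A+D+E+F: weight 6+5+15+4=30, value 8+29+63+36=136
Best: $162.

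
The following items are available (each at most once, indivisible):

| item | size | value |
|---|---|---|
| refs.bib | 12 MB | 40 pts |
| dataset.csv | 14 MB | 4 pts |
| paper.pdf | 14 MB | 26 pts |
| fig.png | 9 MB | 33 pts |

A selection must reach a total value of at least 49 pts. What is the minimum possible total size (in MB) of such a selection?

21

Subsets with value ≥ 49, sorted by total size:
- refs.bib+fig.png: size 21, value 73
- paper.pdf+fig.png: size 23, value 59
Minimum size: 21 MB.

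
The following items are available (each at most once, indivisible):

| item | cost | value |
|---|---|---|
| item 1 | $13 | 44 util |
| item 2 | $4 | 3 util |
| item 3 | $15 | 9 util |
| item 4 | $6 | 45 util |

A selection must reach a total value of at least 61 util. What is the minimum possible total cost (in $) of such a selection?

Subsets with value ≥ 61, sorted by total cost:
- item 1+item 4: cost 19, value 89
- item 1+item 2+item 4: cost 23, value 92
Minimum cost: 19 $.

19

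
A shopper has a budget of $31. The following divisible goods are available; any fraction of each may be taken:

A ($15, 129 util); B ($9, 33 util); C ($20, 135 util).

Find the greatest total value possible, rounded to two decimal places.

237.00

Take in order of value per unit:
- A (129/15 per unit): all 15 → value 129, running total 129.00
- C (135/20 per unit): 16 of 20 → value 16×135/20 = 108.0000, running total 237.00
Total 237.00.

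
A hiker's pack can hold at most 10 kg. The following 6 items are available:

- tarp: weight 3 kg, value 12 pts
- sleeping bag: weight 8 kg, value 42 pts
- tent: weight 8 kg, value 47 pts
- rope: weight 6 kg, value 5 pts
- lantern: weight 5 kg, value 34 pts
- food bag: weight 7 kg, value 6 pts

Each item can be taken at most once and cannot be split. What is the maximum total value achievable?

Check high-value combinations within 10 kg:
- tent: weight 8, value 47
- tarp+lantern: weight 3+5=8, value 12+34=46
- sleeping bag: weight 8, value 42
Best: 47 pts.

47 pts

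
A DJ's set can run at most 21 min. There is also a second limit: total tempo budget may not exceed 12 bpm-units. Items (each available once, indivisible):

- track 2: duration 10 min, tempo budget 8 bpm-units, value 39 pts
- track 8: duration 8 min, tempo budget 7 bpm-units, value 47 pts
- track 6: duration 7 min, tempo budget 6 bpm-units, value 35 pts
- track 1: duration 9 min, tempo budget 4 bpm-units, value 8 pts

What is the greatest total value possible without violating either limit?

Feasible sets respecting both limits:
- track 8+track 1: duration 17, tempo budget 11, value 55
- track 8: duration 8, tempo budget 7, value 47
- track 2+track 1: duration 19, tempo budget 12, value 47
Best: 55 pts.

55 pts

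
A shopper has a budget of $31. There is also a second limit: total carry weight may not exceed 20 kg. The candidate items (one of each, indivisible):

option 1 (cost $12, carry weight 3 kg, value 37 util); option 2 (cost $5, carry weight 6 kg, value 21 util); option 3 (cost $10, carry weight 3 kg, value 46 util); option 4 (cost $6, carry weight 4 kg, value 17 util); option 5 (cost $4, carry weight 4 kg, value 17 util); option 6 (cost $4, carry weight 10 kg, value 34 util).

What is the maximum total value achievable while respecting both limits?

134 util

Feasible sets respecting both limits:
- option 1+option 3+option 5+option 6: cost 30, carry weight 20, value 134
- option 1+option 2+option 3+option 5: cost 31, carry weight 16, value 121
- option 1+option 3+option 6: cost 26, carry weight 16, value 117
Best: 134 util.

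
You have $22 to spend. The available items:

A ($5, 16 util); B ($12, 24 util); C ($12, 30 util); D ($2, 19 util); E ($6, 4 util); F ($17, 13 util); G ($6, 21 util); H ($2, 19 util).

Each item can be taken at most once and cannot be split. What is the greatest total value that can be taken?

This is a 0/1 knapsack; check combinations near the capacity.
- C+D+G+H: cost 12+2+6+2=22, value 30+19+21+19=89
- A+C+D+H: cost 5+12+2+2=21, value 16+30+19+19=84
- B+D+G+H: cost 12+2+6+2=22, value 24+19+21+19=83
- A+D+E+G+H: cost 5+2+6+6+2=21, value 16+19+4+21+19=79
- A+B+D+H: cost 5+12+2+2=21, value 16+24+19+19=78
Best: 89 util.

89 util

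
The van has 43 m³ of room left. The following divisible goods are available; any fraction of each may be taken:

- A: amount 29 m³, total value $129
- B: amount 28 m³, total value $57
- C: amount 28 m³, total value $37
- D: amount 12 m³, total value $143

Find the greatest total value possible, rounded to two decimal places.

Take in order of value per unit:
- D (143/12 per unit): all 12 → value 143, running total 143.00
- A (129/29 per unit): all 29 → value 129, running total 272.00
- B (57/28 per unit): 2 of 28 → value 2×57/28 = 4.0714, running total 276.07
Total 276.07.

276.07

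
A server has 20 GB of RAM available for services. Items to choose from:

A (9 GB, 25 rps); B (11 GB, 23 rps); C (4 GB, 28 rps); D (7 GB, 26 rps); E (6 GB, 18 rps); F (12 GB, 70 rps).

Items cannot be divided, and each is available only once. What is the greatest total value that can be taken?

98 rps

Check high-value combinations within 20 GB:
- C+F: memory 4+12=16, value 28+70=98
- D+F: memory 7+12=19, value 26+70=96
- E+F: memory 6+12=18, value 18+70=88
Best: 98 rps.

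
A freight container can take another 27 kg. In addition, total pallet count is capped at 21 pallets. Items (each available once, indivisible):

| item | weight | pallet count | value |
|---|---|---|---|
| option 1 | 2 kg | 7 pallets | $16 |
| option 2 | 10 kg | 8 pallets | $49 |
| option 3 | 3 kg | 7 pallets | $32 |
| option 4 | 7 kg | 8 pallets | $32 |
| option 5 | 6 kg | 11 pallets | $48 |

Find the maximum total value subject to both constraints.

$97

Feasible sets respecting both limits:
- option 2+option 5: weight 16, pallet count 19, value 97
- option 2+option 3: weight 13, pallet count 15, value 81
- option 2+option 4: weight 17, pallet count 16, value 81
Best: $97.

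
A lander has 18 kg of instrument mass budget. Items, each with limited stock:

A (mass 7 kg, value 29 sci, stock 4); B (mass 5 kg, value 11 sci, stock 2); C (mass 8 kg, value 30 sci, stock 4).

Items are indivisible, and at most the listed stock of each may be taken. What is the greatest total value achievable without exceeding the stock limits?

Best selections within mass 18 and stock limits:
- 2×C: mass 16, value 60
- 1×A + 1×C: mass 15, value 59
- 2×A: mass 14, value 58
Best: 60 sci.

60 sci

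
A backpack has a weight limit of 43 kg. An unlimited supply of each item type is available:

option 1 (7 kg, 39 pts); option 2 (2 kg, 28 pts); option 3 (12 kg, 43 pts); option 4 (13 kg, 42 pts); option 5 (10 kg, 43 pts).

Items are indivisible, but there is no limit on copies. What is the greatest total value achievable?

588 pts

Best value-per-unit is option 2 at 28/2, and filling with it alone uses weight 21×2=42. No mix of the others beats 21×28 = 588.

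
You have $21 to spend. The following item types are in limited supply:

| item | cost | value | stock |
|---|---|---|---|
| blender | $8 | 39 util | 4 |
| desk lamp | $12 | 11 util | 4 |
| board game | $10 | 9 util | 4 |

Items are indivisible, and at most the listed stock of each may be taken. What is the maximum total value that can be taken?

78 util

Best selections within cost 21 and stock limits:
- 2×blender: cost 16, value 78
- 1×blender + 1×desk lamp: cost 20, value 50
- 1×blender + 1×board game: cost 18, value 48
Best: 78 util.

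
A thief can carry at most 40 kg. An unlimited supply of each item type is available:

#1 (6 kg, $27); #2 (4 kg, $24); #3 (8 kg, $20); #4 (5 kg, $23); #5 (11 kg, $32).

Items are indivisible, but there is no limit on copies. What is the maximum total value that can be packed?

Best value-per-unit is #2 at 24/4, and filling with it alone uses weight 10×4=40. No mix of the others beats 10×24 = 240.

$240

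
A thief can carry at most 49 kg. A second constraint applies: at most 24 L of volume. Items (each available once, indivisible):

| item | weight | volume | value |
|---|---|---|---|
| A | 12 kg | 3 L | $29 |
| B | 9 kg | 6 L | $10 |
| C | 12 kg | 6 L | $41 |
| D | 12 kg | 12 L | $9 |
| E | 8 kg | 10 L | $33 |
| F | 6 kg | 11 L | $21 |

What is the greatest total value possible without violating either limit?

$103

Feasible sets respecting both limits:
- A+C+E: weight 32, volume 19, value 103
- A+C+F: weight 30, volume 20, value 91
- B+C+E: weight 29, volume 22, value 84
- A+E+F: weight 26, volume 24, value 83
Best: $103.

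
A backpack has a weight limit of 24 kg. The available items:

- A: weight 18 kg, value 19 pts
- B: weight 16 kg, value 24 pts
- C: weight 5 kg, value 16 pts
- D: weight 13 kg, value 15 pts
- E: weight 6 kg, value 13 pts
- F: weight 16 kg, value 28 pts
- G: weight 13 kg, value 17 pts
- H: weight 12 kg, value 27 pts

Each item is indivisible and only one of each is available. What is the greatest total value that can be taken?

56 pts

Check high-value combinations within 24 kg:
- C+E+H: weight 5+6+12=23, value 16+13+27=56
- C+E+G: weight 5+6+13=24, value 16+13+17=46
- C+F: weight 5+16=21, value 16+28=44
- C+D+E: weight 5+13+6=24, value 16+15+13=44
- C+H: weight 5+12=17, value 16+27=43
Best: 56 pts.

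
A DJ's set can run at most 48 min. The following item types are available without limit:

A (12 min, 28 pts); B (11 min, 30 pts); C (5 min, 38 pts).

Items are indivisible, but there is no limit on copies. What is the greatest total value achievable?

Best value-per-unit is C at 38/5, and filling with it alone uses duration 9×5=45. No mix of the others beats 9×38 = 342.

342 pts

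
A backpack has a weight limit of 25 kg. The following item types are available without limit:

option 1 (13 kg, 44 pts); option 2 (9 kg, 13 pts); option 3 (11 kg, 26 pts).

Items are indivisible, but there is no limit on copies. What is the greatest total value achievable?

Best value-per-unit is option 1 at 44/13; filling with it alone gives 1×44 = 44.
Optimal mix: 1×option 1 + 1×option 3 → weight 24, value 70.

70 pts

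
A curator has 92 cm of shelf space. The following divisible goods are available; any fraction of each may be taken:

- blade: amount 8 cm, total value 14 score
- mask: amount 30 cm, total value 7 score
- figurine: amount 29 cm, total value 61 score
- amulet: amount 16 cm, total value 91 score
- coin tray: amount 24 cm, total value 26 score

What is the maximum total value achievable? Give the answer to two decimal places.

195.50

Take in order of value per unit:
- amulet (91/16 per unit): all 16 → value 91, running total 91.00
- figurine (61/29 per unit): all 29 → value 61, running total 152.00
- blade (14/8 per unit): all 8 → value 14, running total 166.00
- coin tray (26/24 per unit): all 24 → value 26, running total 192.00
- mask (7/30 per unit): 15 of 30 → value 15×7/30 = 3.5000, running total 195.50
Total 195.50.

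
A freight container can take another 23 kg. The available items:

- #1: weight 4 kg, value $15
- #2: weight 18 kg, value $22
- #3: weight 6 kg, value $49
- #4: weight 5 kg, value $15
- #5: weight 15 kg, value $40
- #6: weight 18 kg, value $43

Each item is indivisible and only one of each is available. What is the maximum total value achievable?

Check high-value combinations within 23 kg:
- #3+#5: weight 6+15=21, value 49+40=89
- #1+#3+#4: weight 4+6+5=15, value 15+49+15=79
- #1+#3: weight 4+6=10, value 15+49=64
Best: $89.

$89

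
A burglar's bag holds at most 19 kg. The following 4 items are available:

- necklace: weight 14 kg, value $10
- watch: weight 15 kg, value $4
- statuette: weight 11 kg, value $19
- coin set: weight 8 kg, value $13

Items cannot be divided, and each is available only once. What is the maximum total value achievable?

$32

Check high-value combinations within 19 kg:
- statuette+coin set: weight 11+8=19, value 19+13=32
- statuette: weight 11, value 19
- coin set: weight 8, value 13
- necklace: weight 14, value 10
Best: $32.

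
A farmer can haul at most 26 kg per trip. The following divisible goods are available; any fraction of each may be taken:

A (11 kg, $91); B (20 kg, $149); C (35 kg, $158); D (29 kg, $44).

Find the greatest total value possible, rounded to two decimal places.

202.75

Take in order of value per unit:
- A (91/11 per unit): all 11 → value 91, running total 91.00
- B (149/20 per unit): 15 of 20 → value 15×149/20 = 111.7500, running total 202.75
Total 202.75.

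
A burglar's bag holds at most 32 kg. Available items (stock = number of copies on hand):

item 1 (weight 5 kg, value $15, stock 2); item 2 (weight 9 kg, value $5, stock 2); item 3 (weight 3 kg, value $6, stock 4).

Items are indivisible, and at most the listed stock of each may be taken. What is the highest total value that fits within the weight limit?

Best selections within weight 32 and stock limits:
- 2×item 1 + 1×item 2 + 4×item 3: weight 31, value 59
- 2×item 1 + 4×item 3: weight 22, value 54
Best: $59.

$59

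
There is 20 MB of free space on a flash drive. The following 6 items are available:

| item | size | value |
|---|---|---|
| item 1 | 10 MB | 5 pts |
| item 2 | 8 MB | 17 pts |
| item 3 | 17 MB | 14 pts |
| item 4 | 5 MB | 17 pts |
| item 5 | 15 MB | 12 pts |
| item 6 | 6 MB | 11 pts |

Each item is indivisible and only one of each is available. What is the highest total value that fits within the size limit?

Check high-value combinations within 20 MB:
- item 2+item 4+item 6: size 8+5+6=19, value 17+17+11=45
- item 2+item 4: size 8+5=13, value 17+17=34
- item 4+item 5: size 5+15=20, value 17+12=29
Best: 45 pts.

45 pts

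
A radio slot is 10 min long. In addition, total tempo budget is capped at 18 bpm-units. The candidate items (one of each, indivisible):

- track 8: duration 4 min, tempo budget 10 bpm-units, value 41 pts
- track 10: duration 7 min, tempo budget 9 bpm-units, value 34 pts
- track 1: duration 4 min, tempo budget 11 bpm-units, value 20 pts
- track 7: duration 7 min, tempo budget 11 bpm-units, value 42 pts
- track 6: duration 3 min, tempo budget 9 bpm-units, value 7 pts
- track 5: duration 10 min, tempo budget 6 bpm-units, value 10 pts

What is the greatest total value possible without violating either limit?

42 pts

Feasible sets respecting both limits:
- track 7: duration 7, tempo budget 11, value 42
- track 8: duration 4, tempo budget 10, value 41
- track 10+track 6: duration 10, tempo budget 18, value 41
- track 10: duration 7, tempo budget 9, value 34
Best: 42 pts.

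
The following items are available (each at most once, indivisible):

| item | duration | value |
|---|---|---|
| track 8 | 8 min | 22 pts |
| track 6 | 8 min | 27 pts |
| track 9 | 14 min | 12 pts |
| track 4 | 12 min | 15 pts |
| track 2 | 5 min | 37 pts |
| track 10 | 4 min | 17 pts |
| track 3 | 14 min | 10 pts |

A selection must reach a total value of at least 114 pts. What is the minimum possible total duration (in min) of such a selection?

Subsets with value ≥ 114, sorted by total duration:
- track 8+track 6+track 4+track 2+track 10: duration 37, value 118
- track 8+track 6+track 9+track 2+track 10: duration 39, value 115
- track 8+track 6+track 9+track 4+track 2+track 10: duration 51, value 130
Minimum duration: 37 min.

37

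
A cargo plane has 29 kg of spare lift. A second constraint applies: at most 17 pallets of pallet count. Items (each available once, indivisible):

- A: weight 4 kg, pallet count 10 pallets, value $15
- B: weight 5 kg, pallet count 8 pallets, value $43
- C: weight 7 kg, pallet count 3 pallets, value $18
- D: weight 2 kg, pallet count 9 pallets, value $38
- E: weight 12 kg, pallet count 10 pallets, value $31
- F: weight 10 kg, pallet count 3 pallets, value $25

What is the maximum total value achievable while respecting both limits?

$86

Feasible sets respecting both limits:
- B+C+F: weight 22, pallet count 14, value 86
- B+D: weight 7, pallet count 17, value 81
- C+D+F: weight 19, pallet count 15, value 81
Best: $86.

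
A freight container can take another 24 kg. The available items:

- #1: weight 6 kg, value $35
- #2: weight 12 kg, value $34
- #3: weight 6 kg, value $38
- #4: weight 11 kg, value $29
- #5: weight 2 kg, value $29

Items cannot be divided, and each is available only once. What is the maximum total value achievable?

$107

Check high-value combinations within 24 kg:
- #1+#2+#3: weight 6+12+6=24, value 35+34+38=107
- #1+#3+#5: weight 6+6+2=14, value 35+38+29=102
- #1+#3+#4: weight 6+6+11=23, value 35+38+29=102
Best: $107.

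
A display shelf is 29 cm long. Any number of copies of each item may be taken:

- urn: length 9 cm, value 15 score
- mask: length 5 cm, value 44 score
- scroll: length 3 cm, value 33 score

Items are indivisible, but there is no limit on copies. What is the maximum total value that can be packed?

Best value-per-unit is scroll at 33/3; filling with it alone gives 9×33 = 297.
Optimal mix: 1×mask + 8×scroll → length 29, value 308.

308 score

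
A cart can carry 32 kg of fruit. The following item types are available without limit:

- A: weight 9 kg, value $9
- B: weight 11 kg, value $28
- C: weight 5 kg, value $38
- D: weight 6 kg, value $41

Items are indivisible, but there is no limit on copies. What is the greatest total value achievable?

Best value-per-unit is C at 38/5; filling with it alone gives 6×38 = 228.
Optimal mix: 4×C + 2×D → weight 32, value 234.

$234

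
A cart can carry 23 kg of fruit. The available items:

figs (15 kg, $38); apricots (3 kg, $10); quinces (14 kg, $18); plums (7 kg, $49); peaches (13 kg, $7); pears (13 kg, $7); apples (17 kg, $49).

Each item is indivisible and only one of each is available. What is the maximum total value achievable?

This is a 0/1 knapsack; check combinations near the capacity.
- figs+plums: weight 15+7=22, value 38+49=87
- quinces+plums: weight 14+7=21, value 18+49=67
- apricots+plums+peaches: weight 3+7+13=23, value 10+49+7=66
Best: $87.

$87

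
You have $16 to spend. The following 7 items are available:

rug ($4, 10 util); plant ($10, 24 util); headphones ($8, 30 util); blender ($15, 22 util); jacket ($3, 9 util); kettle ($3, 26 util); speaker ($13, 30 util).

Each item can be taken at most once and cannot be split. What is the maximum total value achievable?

66 util

Check high-value combinations within $16:
- rug+headphones+kettle: cost 4+8+3=15, value 10+30+26=66
- headphones+jacket+kettle: cost 8+3+3=14, value 30+9+26=65
- plant+jacket+kettle: cost 10+3+3=16, value 24+9+26=59
- headphones+kettle: cost 8+3=11, value 30+26=56
- kettle+speaker: cost 3+13=16, value 26+30=56
Best: 66 util.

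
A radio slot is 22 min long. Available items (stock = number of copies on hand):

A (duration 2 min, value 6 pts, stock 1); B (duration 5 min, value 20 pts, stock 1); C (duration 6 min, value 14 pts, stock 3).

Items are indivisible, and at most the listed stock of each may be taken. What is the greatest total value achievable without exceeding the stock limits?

54 pts

Top feasible selections:
- 1×A + 1×B + 2×C: duration 19, value 54
- 1×B + 2×C: duration 17, value 48
- 1×A + 3×C: duration 20, value 48
- 3×C: duration 18, value 42
Best: 54 pts.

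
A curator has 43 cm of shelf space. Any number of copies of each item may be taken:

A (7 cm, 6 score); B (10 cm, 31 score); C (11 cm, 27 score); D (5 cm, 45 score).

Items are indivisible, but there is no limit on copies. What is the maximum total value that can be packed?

360 score

Best value-per-unit is D at 45/5, and filling with it alone uses length 8×5=40. No mix of the others beats 8×45 = 360.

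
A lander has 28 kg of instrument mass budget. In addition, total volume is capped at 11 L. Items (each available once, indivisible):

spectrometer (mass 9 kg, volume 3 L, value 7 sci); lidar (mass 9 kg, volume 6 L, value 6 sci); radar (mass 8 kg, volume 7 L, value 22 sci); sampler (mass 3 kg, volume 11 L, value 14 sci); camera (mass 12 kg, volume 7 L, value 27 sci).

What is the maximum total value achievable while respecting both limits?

Feasible sets respecting both limits:
- spectrometer+camera: mass 21, volume 10, value 34
- spectrometer+radar: mass 17, volume 10, value 29
- camera: mass 12, volume 7, value 27
Best: 34 sci.

34 sci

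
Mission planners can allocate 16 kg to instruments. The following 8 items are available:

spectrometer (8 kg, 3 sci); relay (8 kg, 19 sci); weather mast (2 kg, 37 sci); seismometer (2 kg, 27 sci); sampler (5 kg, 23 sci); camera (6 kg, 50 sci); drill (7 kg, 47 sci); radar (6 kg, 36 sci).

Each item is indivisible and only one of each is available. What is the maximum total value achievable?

Check high-value combinations within 16 kg:
- weather mast+seismometer+camera+radar: mass 2+2+6+6=16, value 37+27+50+36=150
- weather mast+seismometer+sampler+camera: mass 2+2+5+6=15, value 37+27+23+50=137
- weather mast+camera+drill: mass 2+6+7=15, value 37+50+47=134
- weather mast+seismometer+sampler+drill: mass 2+2+5+7=16, value 37+27+23+47=134
Best: 150 sci.

150 sci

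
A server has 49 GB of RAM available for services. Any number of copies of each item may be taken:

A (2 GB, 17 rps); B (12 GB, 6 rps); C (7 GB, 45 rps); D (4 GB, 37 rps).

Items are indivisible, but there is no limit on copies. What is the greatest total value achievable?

Best value-per-unit is D at 37/4, and filling with it alone uses memory 12×4=48. No mix of the others beats 12×37 = 444.

444 rps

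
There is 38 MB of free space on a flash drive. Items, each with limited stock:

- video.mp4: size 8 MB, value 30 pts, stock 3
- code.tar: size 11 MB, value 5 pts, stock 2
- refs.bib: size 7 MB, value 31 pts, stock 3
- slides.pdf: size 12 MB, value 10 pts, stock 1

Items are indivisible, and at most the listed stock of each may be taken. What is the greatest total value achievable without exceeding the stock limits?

Best selections within size 38 and stock limits:
- 2×video.mp4 + 3×refs.bib: size 37, value 153
- 3×video.mp4 + 2×refs.bib: size 38, value 152
- 1×video.mp4 + 3×refs.bib: size 29, value 123
- 2×video.mp4 + 2×refs.bib: size 30, value 122
Best: 153 pts.

153 pts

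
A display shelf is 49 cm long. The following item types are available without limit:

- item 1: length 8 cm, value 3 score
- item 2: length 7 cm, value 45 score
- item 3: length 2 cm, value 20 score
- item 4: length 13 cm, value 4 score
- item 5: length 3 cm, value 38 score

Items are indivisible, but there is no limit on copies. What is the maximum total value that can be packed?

Best value-per-unit is item 5 at 38/3; filling with it alone gives 16×38 = 608.
Optimal mix: 2×item 3 + 15×item 5 → length 49, value 610.

610 score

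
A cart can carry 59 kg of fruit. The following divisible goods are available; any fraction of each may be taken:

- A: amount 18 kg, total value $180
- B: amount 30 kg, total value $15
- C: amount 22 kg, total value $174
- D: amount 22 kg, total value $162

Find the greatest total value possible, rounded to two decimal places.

Take in order of value per unit:
- A (180/18 per unit): all 18 → value 180, running total 180.00
- C (174/22 per unit): all 22 → value 174, running total 354.00
- D (162/22 per unit): 19 of 22 → value 19×162/22 = 139.9091, running total 493.91
Total 493.91.

493.91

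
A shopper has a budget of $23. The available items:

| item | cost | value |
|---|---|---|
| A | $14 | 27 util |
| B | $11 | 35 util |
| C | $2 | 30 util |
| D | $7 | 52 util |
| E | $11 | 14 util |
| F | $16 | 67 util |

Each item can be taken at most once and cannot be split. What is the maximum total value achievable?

119 util

Check high-value combinations within $23:
- D+F: cost 7+16=23, value 52+67=119
- B+C+D: cost 11+2+7=20, value 35+30+52=117
- A+C+D: cost 14+2+7=23, value 27+30+52=109
- C+F: cost 2+16=18, value 30+67=97
Best: 119 util.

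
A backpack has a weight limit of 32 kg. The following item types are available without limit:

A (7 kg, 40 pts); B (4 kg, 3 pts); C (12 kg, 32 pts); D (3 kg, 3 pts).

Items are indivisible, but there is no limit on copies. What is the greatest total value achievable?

Best value-per-unit is A at 40/7; filling with it alone gives 4×40 = 160.
Optimal mix: 4×A + 1×B → weight 32, value 163.

163 pts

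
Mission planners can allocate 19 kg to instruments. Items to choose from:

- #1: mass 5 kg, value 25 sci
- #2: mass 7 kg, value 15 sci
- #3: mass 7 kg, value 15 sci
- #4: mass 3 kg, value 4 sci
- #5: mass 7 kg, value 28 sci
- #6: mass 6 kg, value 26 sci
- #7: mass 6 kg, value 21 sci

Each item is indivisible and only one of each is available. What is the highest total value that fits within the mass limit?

This is a 0/1 knapsack; check combinations near the capacity.
- #1+#5+#6: mass 5+7+6=18, value 25+28+26=79
- #5+#6+#7: mass 7+6+6=19, value 28+26+21=75
- #1+#5+#7: mass 5+7+6=18, value 25+28+21=74
- #1+#6+#7: mass 5+6+6=17, value 25+26+21=72
- #1+#2+#5: mass 5+7+7=19, value 25+15+28=68
Best: 79 sci.

79 sci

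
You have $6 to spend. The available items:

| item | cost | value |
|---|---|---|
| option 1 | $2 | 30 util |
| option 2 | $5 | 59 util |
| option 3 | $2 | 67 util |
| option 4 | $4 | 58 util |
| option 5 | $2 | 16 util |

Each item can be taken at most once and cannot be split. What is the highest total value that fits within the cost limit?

Check high-value combinations within $6:
- option 3+option 4: cost 2+4=6, value 67+58=125
- option 1+option 3+option 5: cost 2+2+2=6, value 30+67+16=113
- option 1+option 3: cost 2+2=4, value 30+67=97
Best: 125 util.

125 util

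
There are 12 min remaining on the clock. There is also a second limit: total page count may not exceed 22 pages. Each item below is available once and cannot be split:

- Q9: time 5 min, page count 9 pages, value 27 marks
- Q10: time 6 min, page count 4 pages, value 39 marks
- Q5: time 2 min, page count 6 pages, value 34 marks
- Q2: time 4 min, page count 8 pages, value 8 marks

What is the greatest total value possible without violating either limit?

Feasible sets respecting both limits:
- Q10+Q5+Q2: time 12, page count 18, value 81
- Q10+Q5: time 8, page count 10, value 73
- Q9+Q10: time 11, page count 13, value 66
Best: 81 marks.

81 marks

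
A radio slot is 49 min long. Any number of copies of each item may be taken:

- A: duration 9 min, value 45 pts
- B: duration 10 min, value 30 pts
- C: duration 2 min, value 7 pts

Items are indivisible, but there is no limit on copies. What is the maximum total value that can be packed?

Best value-per-unit is A at 45/9; filling with it alone gives 5×45 = 225.
Optimal mix: 5×A + 2×C → duration 49, value 239.

239 pts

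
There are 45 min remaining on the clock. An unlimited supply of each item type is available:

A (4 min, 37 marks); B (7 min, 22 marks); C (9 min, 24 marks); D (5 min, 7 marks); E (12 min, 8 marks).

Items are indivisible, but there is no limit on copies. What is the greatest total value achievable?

407 marks

Best value-per-unit is A at 37/4, and filling with it alone uses time 11×4=44. No mix of the others beats 11×37 = 407.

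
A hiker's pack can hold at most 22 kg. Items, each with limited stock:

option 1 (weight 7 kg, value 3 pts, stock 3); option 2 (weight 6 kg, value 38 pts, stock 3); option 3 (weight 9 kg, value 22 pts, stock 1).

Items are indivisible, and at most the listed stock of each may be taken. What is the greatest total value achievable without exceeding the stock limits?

Top feasible selections:
- 3×option 2: weight 18, value 114
- 2×option 2 + 1×option 3: weight 21, value 98
- 1×option 1 + 2×option 2: weight 19, value 79
Best: 114 pts.

114 pts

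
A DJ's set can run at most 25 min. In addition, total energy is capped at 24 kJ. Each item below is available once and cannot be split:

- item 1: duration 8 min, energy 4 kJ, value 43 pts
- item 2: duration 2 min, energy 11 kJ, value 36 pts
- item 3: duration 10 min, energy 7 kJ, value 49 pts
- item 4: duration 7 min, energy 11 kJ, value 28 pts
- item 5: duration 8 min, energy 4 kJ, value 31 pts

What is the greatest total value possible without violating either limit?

Feasible sets respecting both limits:
- item 1+item 2+item 3: duration 20, energy 22, value 128
- item 1+item 3+item 4: duration 25, energy 22, value 120
- item 2+item 3+item 5: duration 20, energy 22, value 116
Best: 128 pts.

128 pts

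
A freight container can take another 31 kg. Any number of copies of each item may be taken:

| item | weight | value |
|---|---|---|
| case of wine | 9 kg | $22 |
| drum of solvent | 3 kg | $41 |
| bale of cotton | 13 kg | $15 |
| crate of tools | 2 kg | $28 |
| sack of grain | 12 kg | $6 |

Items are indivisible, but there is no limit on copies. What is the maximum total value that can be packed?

$433

Best value-per-unit is crate of tools at 28/2; filling with it alone gives 15×28 = 420.
Optimal mix: 1×drum of solvent + 14×crate of tools → weight 31, value 433.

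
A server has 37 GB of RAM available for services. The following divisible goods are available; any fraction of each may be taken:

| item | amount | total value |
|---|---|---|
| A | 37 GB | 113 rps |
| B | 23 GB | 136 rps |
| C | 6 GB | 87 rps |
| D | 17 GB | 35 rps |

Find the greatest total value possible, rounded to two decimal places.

Take in order of value per unit:
- C (87/6 per unit): all 6 → value 87, running total 87.00
- B (136/23 per unit): all 23 → value 136, running total 223.00
- A (113/37 per unit): 8 of 37 → value 8×113/37 = 24.4324, running total 247.43
Total 247.43.

247.43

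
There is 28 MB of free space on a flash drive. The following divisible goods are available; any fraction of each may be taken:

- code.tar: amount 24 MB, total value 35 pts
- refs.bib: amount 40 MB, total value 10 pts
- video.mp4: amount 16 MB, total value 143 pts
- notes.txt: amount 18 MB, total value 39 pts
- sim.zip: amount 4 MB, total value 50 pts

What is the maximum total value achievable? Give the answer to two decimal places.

Take in order of value per unit:
- sim.zip (50/4 per unit): all 4 → value 50, running total 50.00
- video.mp4 (143/16 per unit): all 16 → value 143, running total 193.00
- notes.txt (39/18 per unit): 8 of 18 → value 8×39/18 = 17.3333, running total 210.33
Total 210.33.

210.33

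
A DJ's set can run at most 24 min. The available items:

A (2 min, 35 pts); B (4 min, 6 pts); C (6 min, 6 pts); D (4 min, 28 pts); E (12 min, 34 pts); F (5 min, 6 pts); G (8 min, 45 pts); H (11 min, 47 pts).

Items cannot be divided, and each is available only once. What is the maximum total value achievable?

Check high-value combinations within 24 min:
- A+G+H: duration 2+8+11=21, value 35+45+47=127
- A+B+D+F+G: duration 2+4+4+5+8=23, value 35+6+28+6+45=120
- D+G+H: duration 4+8+11=23, value 28+45+47=120
- A+B+C+D+G: duration 2+4+6+4+8=24, value 35+6+6+28+45=120
- A+B+D+H: duration 2+4+4+11=21, value 35+6+28+47=116
Best: 127 pts.

127 pts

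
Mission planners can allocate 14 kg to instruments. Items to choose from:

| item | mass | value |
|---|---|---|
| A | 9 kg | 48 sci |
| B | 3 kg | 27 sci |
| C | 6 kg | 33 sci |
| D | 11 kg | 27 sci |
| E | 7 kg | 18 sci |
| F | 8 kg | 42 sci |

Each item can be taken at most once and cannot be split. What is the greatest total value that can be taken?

75 sci

Check high-value combinations within 14 kg:
- A+B: mass 9+3=12, value 48+27=75
- C+F: mass 6+8=14, value 33+42=75
- B+F: mass 3+8=11, value 27+42=69
Best: 75 sci.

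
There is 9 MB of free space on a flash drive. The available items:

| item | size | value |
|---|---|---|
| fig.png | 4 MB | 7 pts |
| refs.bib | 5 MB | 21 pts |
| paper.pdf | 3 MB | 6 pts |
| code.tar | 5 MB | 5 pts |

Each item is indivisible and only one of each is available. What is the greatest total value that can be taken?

Check high-value combinations within 9 MB:
- fig.png+refs.bib: size 4+5=9, value 7+21=28
- refs.bib+paper.pdf: size 5+3=8, value 21+6=27
- refs.bib: size 5, value 21
Best: 28 pts.

28 pts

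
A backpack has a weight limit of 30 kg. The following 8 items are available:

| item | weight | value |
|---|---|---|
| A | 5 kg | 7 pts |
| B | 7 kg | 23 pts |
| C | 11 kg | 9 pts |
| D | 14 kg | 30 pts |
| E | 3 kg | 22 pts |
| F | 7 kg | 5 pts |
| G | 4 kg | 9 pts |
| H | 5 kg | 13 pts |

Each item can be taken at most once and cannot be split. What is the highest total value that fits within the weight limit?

88 pts

Check high-value combinations within 30 kg:
- B+D+E+H: weight 7+14+3+5=29, value 23+30+22+13=88
- B+D+E+G: weight 7+14+3+4=28, value 23+30+22+9=84
- A+B+D+E: weight 5+7+14+3=29, value 7+23+30+22=82
- B+C+E+G+H: weight 7+11+3+4+5=30, value 23+9+22+9+13=76
Best: 88 pts.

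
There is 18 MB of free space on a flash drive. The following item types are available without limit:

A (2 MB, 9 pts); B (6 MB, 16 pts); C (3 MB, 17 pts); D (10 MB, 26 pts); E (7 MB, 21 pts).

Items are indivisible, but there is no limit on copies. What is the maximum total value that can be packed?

102 pts

Best value-per-unit is C at 17/3, and filling with it alone uses size 6×3=18. No mix of the others beats 6×17 = 102.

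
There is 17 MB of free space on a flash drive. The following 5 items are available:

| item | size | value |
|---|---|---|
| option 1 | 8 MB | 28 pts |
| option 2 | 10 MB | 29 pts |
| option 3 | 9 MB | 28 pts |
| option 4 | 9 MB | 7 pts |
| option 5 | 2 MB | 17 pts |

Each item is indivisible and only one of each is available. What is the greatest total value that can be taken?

56 pts

Check high-value combinations within 17 MB:
- option 1+option 3: size 8+9=17, value 28+28=56
- option 2+option 5: size 10+2=12, value 29+17=46
- option 1+option 5: size 8+2=10, value 28+17=45
Best: 56 pts.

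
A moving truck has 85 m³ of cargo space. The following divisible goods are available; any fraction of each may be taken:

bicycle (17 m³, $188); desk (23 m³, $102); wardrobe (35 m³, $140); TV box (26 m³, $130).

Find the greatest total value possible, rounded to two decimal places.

496.00

Take in order of value per unit:
- bicycle (188/17 per unit): all 17 → value 188, running total 188.00
- TV box (130/26 per unit): all 26 → value 130, running total 318.00
- desk (102/23 per unit): all 23 → value 102, running total 420.00
- wardrobe (140/35 per unit): 19 of 35 → value 19×140/35 = 76.0000, running total 496.00
Total 496.00.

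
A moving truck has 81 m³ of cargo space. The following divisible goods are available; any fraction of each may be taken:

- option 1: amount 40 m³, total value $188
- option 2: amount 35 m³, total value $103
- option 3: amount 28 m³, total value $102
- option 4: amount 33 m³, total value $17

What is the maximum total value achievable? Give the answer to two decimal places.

Take in order of value per unit:
- option 1 (188/40 per unit): all 40 → value 188, running total 188.00
- option 3 (102/28 per unit): all 28 → value 102, running total 290.00
- option 2 (103/35 per unit): 13 of 35 → value 13×103/35 = 38.2571, running total 328.26
Total 328.26.

328.26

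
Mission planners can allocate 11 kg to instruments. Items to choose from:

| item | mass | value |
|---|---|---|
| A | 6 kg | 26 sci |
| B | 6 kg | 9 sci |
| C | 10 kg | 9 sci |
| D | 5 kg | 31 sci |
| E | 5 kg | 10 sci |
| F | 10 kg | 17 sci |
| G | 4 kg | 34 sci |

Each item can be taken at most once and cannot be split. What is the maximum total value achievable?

65 sci

This is a 0/1 knapsack; check combinations near the capacity.
- D+G: mass 5+4=9, value 31+34=65
- A+G: mass 6+4=10, value 26+34=60
- A+D: mass 6+5=11, value 26+31=57
Best: 65 sci.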